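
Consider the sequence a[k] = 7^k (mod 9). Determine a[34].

7

a[0] = 1,  a[1] = 7,  a[2] = 4,  a[3] = 1.
The sequence repeats with period 3.
(34 - 0) mod 3 = 1, so a[34] = a[1] = 7.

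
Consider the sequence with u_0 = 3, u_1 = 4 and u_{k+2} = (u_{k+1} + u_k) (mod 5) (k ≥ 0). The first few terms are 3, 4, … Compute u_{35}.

1

u_0 = 3,  u_1 = 4,  u_2 = 2,  u_3 = 1,  u_4 = 3,  u_5 = 4.
The sequence repeats with period 4.
So u_{35} = u_{0 + ((35-0) mod 4)} = u_3 = 1.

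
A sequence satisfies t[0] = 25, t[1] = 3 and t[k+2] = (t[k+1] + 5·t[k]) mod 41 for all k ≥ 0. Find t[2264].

37

Computing terms: t[0] = 25,  t[1] = 3,  t[2] = 5,  t[3] = 20,  t[4] = 4,  t[5] = 22,  t[6] = 1,  t[7] = 29,  t[8] = 34,  t[9] = 15,  t[10] = 21,  t[11] = 14,  t[12] = 37,  t[13] = 25,  t[14] = 5,  t[15] = 7,  t[16] = 32,  t[17] = 26,  t[18] = 22,  t[19] = 29,  t[20] = 16,  t[21] = 38,  t[22] = 36,  t[23] = 21,  t[24] = 37,  t[25] = 19,  t[26] = 40,  t[27] = 12,  t[28] = 7,  t[29] = 26,  t[30] = 20,  t[31] = 27,  t[32] = 4,  t[33] = 16,  t[34] = 36,  t[35] = 34,  t[36] = 9,  t[37] = 15,  t[38] = 19,  t[39] = 12,  t[40] = 25,  t[41] = 3.
The sequence repeats with period 40.
So t[2264] = t[0 + ((2264-0) mod 40)] = t[24] = 37.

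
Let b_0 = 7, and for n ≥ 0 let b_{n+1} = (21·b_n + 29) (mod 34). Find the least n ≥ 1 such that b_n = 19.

Computing terms: b_0 = 7; b_1 = 6; b_2 = 19; b_3 = 20; b_4 = 7.
Since b_4 = b_0 = 7, the sequence is periodic with period 4.
The value 19 first appears (with n ≥ 1) at b_2.

2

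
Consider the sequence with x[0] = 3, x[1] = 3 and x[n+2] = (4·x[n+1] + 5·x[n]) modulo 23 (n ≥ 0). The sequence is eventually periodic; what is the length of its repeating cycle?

We have x[0] = 3,  x[1] = 3,  x[2] = 4,  x[3] = 8,  x[4] = 6,  x[5] = 18,  x[6] = 10,  x[7] = 15,  x[8] = 18,  x[9] = 9,  x[10] = 11,  x[11] = 20,  x[12] = 20,  x[13] = 19,  x[14] = 15,  x[15] = 17,  x[16] = 5,  x[17] = 13,  x[18] = 8,  x[19] = 5,  x[20] = 14,  x[21] = 12,  x[22] = 3,  x[23] = 3.
Since (x[22], x[23]) = (x[0], x[1]) = (3, 3) (two consecutive terms determine the rest), the sequence is periodic with period 22.

22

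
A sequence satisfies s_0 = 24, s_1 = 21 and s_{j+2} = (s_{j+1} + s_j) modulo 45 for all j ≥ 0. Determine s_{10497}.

We have s_0 = 24,  s_1 = 21,  s_2 = 0,  s_3 = 21,  s_4 = 21,  s_5 = 42,  s_6 = 18,  s_7 = 15,  s_8 = 33,  s_9 = 3,  s_{10} = 36,  s_{11} = 39,  s_{12} = 30,  s_{13} = 24,  s_{14} = 9,  s_{15} = 33,  s_{16} = 42,  s_{17} = 30,  s_{18} = 27,  s_{19} = 12,  s_{20} = 39,  s_{21} = 6,  s_{22} = 0,  s_{23} = 6,  s_{24} = 6,  s_{25} = 12,  s_{26} = 18,  s_{27} = 30,  s_{28} = 3,  s_{29} = 33,  s_{30} = 36,  s_{31} = 24,  s_{32} = 15,  s_{33} = 39,  s_{34} = 9,  s_{35} = 3,  s_{36} = 12,  s_{37} = 15,  s_{38} = 27,  s_{39} = 42,  s_{40} = 24,  s_{41} = 21.
The sequence repeats with period 40.
So s_{10497} = s_{0 + ((10497-0) mod 40)} = s_{17} = 30.

30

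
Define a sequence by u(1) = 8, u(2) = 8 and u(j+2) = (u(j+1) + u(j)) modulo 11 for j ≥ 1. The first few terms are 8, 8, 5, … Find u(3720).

0

Listing terms: u(1) = 8,  u(2) = 8,  u(3) = 5,  u(4) = 2,  u(5) = 7,  u(6) = 9,  u(7) = 5,  u(8) = 3,  u(9) = 8,  u(10) = 0,  u(11) = 8,  u(12) = 8.
The sequence repeats with period 10.
(3720 - 1) mod 10 = 9, so u(3720) = u(10) = 0.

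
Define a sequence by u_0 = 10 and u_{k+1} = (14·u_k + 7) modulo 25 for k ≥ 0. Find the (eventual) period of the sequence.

10

We have u_0 = 10; u_1 = 22; u_2 = 15; u_3 = 17; u_4 = 20; u_5 = 12; u_6 = 0; u_7 = 7; u_8 = 5; u_9 = 2; u_{10} = 10.
Since u_{10} = u_0 = 10, the sequence is periodic with period 10.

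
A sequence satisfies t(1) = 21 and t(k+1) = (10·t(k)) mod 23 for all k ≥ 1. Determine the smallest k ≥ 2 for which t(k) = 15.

17

We have t(1) = 21,  t(2) = 3,  t(3) = 7,  t(4) = 1,  t(5) = 10,  t(6) = 8,  t(7) = 11,  t(8) = 18,  t(9) = 19,  t(10) = 6,  t(11) = 14,  t(12) = 2,  t(13) = 20,  t(14) = 16,  t(15) = 22,  t(16) = 13,  t(17) = 15,  t(18) = 12,  t(19) = 5,  t(20) = 4,  t(21) = 17,  t(22) = 9,  t(23) = 21.
The sequence repeats with period 22.
The value 15 first appears (with k ≥ 2) at t(17).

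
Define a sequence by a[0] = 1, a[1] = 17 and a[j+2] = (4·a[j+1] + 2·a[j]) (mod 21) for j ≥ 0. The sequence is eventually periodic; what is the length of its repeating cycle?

Computing terms: a[0] = 1; a[1] = 17; a[2] = 7; a[3] = 20; a[4] = 10; a[5] = 17; a[6] = 4; a[7] = 8; a[8] = 19; a[9] = 8; a[10] = 7; a[11] = 2; a[12] = 1; a[13] = 8; a[14] = 13; a[15] = 5; a[16] = 4; a[17] = 5; a[18] = 7; a[19] = 17; a[20] = 19; a[21] = 5; a[22] = 16; a[23] = 11; a[24] = 13; a[25] = 11; a[26] = 7; a[27] = 8; a[28] = 4; a[29] = 11; a[30] = 10; a[31] = 20; a[32] = 16; a[33] = 20; a[34] = 7; a[35] = 5; a[36] = 13; a[37] = 20; a[38] = 1; a[39] = 2; a[40] = 10; a[41] = 2; a[42] = 7; a[43] = 11; a[44] = 16; a[45] = 2; a[46] = 19; a[47] = 17; a[48] = 1; a[49] = 17.
The sequence repeats with period 48.

48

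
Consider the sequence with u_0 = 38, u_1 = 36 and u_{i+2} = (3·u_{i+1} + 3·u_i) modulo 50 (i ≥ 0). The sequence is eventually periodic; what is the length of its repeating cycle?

u_0 = 38,  u_1 = 36,  u_2 = 22,  u_3 = 24,  u_4 = 38,  u_5 = 36.
Since (u_4, u_5) = (u_0, u_1) = (38, 36) (two consecutive terms determine the rest), the sequence is periodic with period 4.

4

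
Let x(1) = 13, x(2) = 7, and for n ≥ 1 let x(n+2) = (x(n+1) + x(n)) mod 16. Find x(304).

Listing terms: x(1) = 13,  x(2) = 7,  x(3) = 4,  x(4) = 11,  x(5) = 15,  x(6) = 10,  x(7) = 9,  x(8) = 3,  x(9) = 12,  x(10) = 15,  x(11) = 11,  x(12) = 10,  x(13) = 5,  x(14) = 15,  x(15) = 4,  x(16) = 3,  x(17) = 7,  x(18) = 10,  x(19) = 1,  x(20) = 11,  x(21) = 12,  x(22) = 7,  x(23) = 3,  x(24) = 10,  x(25) = 13,  x(26) = 7.
The sequence repeats with period 24.
(304 - 1) mod 24 = 15, so x(304) = x(16) = 3.

3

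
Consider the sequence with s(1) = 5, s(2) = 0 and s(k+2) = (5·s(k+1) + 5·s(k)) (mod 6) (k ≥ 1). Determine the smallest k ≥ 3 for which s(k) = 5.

4

Listing terms: s(1) = 5; s(2) = 0; s(3) = 1; s(4) = 5; s(5) = 0.
The sequence repeats with period 3.
The value 5 next appears (with k ≥ 3) at s(4).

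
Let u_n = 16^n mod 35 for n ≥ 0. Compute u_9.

We have u_0 = 1,  u_1 = 16,  u_2 = 11,  u_3 = 1.
The sequence repeats with period 3.
(9 - 0) mod 3 = 0, so u_9 = u_0 = 1.

1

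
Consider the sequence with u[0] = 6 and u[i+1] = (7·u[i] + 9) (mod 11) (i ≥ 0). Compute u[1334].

10

Computing terms: u[0] = 6, u[1] = 7, u[2] = 3, u[3] = 8, u[4] = 10, u[5] = 2, u[6] = 1, u[7] = 5, u[8] = 0, u[9] = 9, u[10] = 6.
Since u[10] = u[0] = 6, the sequence is periodic with period 10.
So u[1334] = u[0 + ((1334-0) mod 10)] = u[4] = 10.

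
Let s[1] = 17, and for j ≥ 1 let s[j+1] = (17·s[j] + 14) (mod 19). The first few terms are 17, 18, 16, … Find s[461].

18

s[1] = 17; s[2] = 18; s[3] = 16; s[4] = 1; s[5] = 12; s[6] = 9; s[7] = 15; s[8] = 3; s[9] = 8; s[10] = 17.
Since s[10] = s[1] = 17, the sequence is periodic with period 9.
(461 - 1) mod 9 = 1, so s[461] = s[2] = 18.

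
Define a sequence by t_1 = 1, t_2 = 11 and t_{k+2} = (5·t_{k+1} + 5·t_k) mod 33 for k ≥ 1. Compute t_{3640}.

10

Listing terms: t_1 = 1; t_2 = 11; t_3 = 27; t_4 = 25; t_5 = 29; t_6 = 6; t_7 = 10; t_8 = 14; t_9 = 21; t_{10} = 10; t_{11} = 23; t_{12} = 0; t_{13} = 16; t_{14} = 14; t_{15} = 18; t_{16} = 28; t_{17} = 32; t_{18} = 3; t_{19} = 10; t_{20} = 32; t_{21} = 12; t_{22} = 22; t_{23} = 5; t_{24} = 3; t_{25} = 7; t_{26} = 17; t_{27} = 21; t_{28} = 25; t_{29} = 32; t_{30} = 21; t_{31} = 1; t_{32} = 11.
The sequence repeats with period 30.
So t_{3640} = t_{1 + ((3640-1) mod 30)} = t_{10} = 10.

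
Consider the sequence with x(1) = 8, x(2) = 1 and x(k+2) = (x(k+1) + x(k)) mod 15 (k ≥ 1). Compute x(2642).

We have x(1) = 8, x(2) = 1, x(3) = 9, x(4) = 10, x(5) = 4, x(6) = 14, x(7) = 3, x(8) = 2, x(9) = 5, x(10) = 7, x(11) = 12, x(12) = 4, x(13) = 1, x(14) = 5, x(15) = 6, x(16) = 11, x(17) = 2, x(18) = 13, x(19) = 0, x(20) = 13, x(21) = 13, x(22) = 11, x(23) = 9, x(24) = 5, x(25) = 14, x(26) = 4, x(27) = 3, x(28) = 7, x(29) = 10, x(30) = 2, x(31) = 12, x(32) = 14, x(33) = 11, x(34) = 10, x(35) = 6, x(36) = 1, x(37) = 7, x(38) = 8, x(39) = 0, x(40) = 8, x(41) = 8, x(42) = 1.
The sequence repeats with period 40.
So x(2642) = x(1 + ((2642-1) mod 40)) = x(2) = 1.

1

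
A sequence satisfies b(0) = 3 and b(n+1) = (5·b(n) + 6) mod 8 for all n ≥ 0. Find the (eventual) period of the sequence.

4

Computing terms: b(0) = 3, b(1) = 5, b(2) = 7, b(3) = 1, b(4) = 3.
The sequence repeats with period 4.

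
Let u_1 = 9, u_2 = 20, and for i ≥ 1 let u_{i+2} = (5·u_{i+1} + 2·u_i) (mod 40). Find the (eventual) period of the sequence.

Listing terms: u_1 = 9; u_2 = 20; u_3 = 38; u_4 = 30; u_5 = 26; u_6 = 30; u_7 = 2; u_8 = 30; u_9 = 34; u_{10} = 30; u_{11} = 18; u_{12} = 30; u_{13} = 26.
Since (u_{12}, u_{13}) = (u_4, u_5) = (30, 26) (two consecutive terms determine the rest), the sequence is eventually periodic: after a pre-period of length 3 it cycles with period 8.

8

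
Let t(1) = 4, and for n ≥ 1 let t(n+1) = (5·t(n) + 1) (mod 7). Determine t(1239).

1

Computing terms: t(1) = 4,  t(2) = 0,  t(3) = 1,  t(4) = 6,  t(5) = 3,  t(6) = 2,  t(7) = 4.
Since t(7) = t(1) = 4, the sequence is periodic with period 6.
So t(1239) = t(1 + ((1239-1) mod 6)) = t(3) = 1.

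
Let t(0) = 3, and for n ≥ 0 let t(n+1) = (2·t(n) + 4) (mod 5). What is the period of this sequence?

4

Computing terms: t(0) = 3; t(1) = 0; t(2) = 4; t(3) = 2; t(4) = 3.
The sequence repeats with period 4.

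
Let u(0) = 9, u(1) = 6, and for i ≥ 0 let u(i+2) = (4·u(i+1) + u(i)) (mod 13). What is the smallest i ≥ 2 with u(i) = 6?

We have u(0) = 9,  u(1) = 6,  u(2) = 7,  u(3) = 8,  u(4) = 0,  u(5) = 8,  u(6) = 6,  u(7) = 6,  u(8) = 4,  u(9) = 9,  u(10) = 1,  u(11) = 0,  u(12) = 1,  u(13) = 4,  u(14) = 4,  u(15) = 7,  u(16) = 6,  u(17) = 5,  u(18) = 0,  u(19) = 5,  u(20) = 7,  u(21) = 7,  u(22) = 9,  u(23) = 4,  u(24) = 12,  u(25) = 0,  u(26) = 12,  u(27) = 9,  u(28) = 9,  u(29) = 6.
The sequence repeats with period 28.
The value 6 first appears (with i ≥ 2) at u(6).

6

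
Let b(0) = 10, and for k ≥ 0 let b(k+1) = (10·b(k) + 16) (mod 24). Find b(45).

b(0) = 10,  b(1) = 20,  b(2) = 0,  b(3) = 16,  b(4) = 8,  b(5) = 0.
Since b(5) = b(2) = 0, the sequence is eventually periodic: after a pre-period of length 2 it cycles with period 3.
For k ≥ 2, b(k) depends only on (k - 2) mod 3. (45 - 2) mod 3 = 1, so b(45) = b(3) = 16.

16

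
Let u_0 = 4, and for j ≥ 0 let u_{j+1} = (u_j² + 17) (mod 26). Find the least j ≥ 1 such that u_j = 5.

3

We have u_0 = 4,  u_1 = 7,  u_2 = 14,  u_3 = 5,  u_4 = 16,  u_5 = 13,  u_6 = 4.
Since u_6 = u_0 = 4, the sequence is periodic with period 6.
The value 5 first appears (with j ≥ 1) at u_3.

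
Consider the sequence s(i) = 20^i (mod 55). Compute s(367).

s(1) = 20, s(2) = 15, s(3) = 25, s(4) = 5, s(5) = 45, s(6) = 20.
Since s(6) = s(1) = 20, the sequence is periodic with period 5.
So s(367) = s(1 + ((367-1) mod 5)) = s(2) = 15.

15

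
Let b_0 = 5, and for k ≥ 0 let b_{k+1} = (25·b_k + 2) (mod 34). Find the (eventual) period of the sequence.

Listing terms: b_0 = 5,  b_1 = 25,  b_2 = 15,  b_3 = 3,  b_4 = 9,  b_5 = 23,  b_6 = 33,  b_7 = 11,  b_8 = 5.
The sequence repeats with period 8.

8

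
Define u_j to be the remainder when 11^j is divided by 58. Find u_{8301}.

u_0 = 1,  u_1 = 11,  u_2 = 5,  u_3 = 55,  u_4 = 25,  u_5 = 43,  u_6 = 9,  u_7 = 41,  u_8 = 45,  u_9 = 31,  u_{10} = 51,  u_{11} = 39,  u_{12} = 23,  u_{13} = 21,  u_{14} = 57,  u_{15} = 47,  u_{16} = 53,  u_{17} = 3,  u_{18} = 33,  u_{19} = 15,  u_{20} = 49,  u_{21} = 17,  u_{22} = 13,  u_{23} = 27,  u_{24} = 7,  u_{25} = 19,  u_{26} = 35,  u_{27} = 37,  u_{28} = 1.
Since u_{28} = u_0 = 1, the sequence is periodic with period 28.
So u_{8301} = u_{0 + ((8301-0) mod 28)} = u_{13} = 21.

21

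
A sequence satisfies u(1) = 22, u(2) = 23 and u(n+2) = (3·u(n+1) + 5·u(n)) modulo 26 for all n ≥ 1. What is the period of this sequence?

12

u(1) = 22,  u(2) = 23,  u(3) = 23,  u(4) = 2,  u(5) = 17,  u(6) = 9,  u(7) = 8,  u(8) = 17,  u(9) = 13,  u(10) = 20,  u(11) = 21,  u(12) = 7,  u(13) = 22,  u(14) = 23.
The sequence repeats with period 12.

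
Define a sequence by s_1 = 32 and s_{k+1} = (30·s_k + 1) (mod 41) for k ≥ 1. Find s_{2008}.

31

We have s_1 = 32; s_2 = 18; s_3 = 8; s_4 = 36; s_5 = 15; s_6 = 0; s_7 = 1; s_8 = 31; s_9 = 29; s_{10} = 10; s_{11} = 14; s_{12} = 11; s_{13} = 3; s_{14} = 9; s_{15} = 25; s_{16} = 13; s_{17} = 22; s_{18} = 5; s_{19} = 28; s_{20} = 21; s_{21} = 16; s_{22} = 30; s_{23} = 40; s_{24} = 12; s_{25} = 33; s_{26} = 7; s_{27} = 6; s_{28} = 17; s_{29} = 19; s_{30} = 38; s_{31} = 34; s_{32} = 37; s_{33} = 4; s_{34} = 39; s_{35} = 23; s_{36} = 35; s_{37} = 26; s_{38} = 2; s_{39} = 20; s_{40} = 27; s_{41} = 32.
Since s_{41} = s_1 = 32, the sequence is periodic with period 40.
So s_{2008} = s_{1 + ((2008-1) mod 40)} = s_8 = 31.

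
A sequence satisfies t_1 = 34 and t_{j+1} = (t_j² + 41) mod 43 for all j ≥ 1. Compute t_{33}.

4

Listing terms: t_1 = 34, t_2 = 36, t_3 = 4, t_4 = 14, t_5 = 22, t_6 = 9, t_7 = 36.
Since t_7 = t_2 = 36, the sequence is eventually periodic: after a pre-period of length 1 it cycles with period 5.
For j ≥ 2, t_j depends only on (j - 2) mod 5. (33 - 2) mod 5 = 1, so t_{33} = t_3 = 4.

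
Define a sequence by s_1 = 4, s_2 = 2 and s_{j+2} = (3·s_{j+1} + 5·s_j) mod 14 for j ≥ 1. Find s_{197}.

Computing terms: s_1 = 4, s_2 = 2, s_3 = 12, s_4 = 4, s_5 = 2.
Since (s_4, s_5) = (s_1, s_2) = (4, 2) (two consecutive terms determine the rest), the sequence is periodic with period 3.
So s_{197} = s_{1 + ((197-1) mod 3)} = s_2 = 2.

2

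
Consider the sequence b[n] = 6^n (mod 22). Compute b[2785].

Computing terms: b[0] = 1; b[1] = 6; b[2] = 14; b[3] = 18; b[4] = 20; b[5] = 10; b[6] = 16; b[7] = 8; b[8] = 4; b[9] = 2; b[10] = 12; b[11] = 6.
Since b[11] = b[1] = 6, the sequence is eventually periodic: after a pre-period of length 1 it cycles with period 10.
For n ≥ 1, b[n] depends only on (n - 1) mod 10. (2785 - 1) mod 10 = 4, so b[2785] = b[5] = 10.

10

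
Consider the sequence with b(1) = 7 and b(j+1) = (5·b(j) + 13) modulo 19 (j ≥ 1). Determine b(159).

13

Computing terms: b(1) = 7,  b(2) = 10,  b(3) = 6,  b(4) = 5,  b(5) = 0,  b(6) = 13,  b(7) = 2,  b(8) = 4,  b(9) = 14,  b(10) = 7.
The sequence repeats with period 9.
(159 - 1) mod 9 = 5, so b(159) = b(6) = 13.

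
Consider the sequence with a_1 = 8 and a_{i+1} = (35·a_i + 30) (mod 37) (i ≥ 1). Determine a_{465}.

33

We have a_1 = 8; a_2 = 14; a_3 = 2; a_4 = 26; a_5 = 15; a_6 = 0; a_7 = 30; a_8 = 7; a_9 = 16; a_{10} = 35; a_{11} = 34; a_{12} = 36; a_{13} = 32; a_{14} = 3; a_{15} = 24; a_{16} = 19; a_{17} = 29; a_{18} = 9; a_{19} = 12; a_{20} = 6; a_{21} = 18; a_{22} = 31; a_{23} = 5; a_{24} = 20; a_{25} = 27; a_{26} = 13; a_{27} = 4; a_{28} = 22; a_{29} = 23; a_{30} = 21; a_{31} = 25; a_{32} = 17; a_{33} = 33; a_{34} = 1; a_{35} = 28; a_{36} = 11; a_{37} = 8.
The sequence repeats with period 36.
(465 - 1) mod 36 = 32, so a_{465} = a_{33} = 33.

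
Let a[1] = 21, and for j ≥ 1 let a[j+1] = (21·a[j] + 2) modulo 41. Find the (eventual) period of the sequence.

Listing terms: a[1] = 21,  a[2] = 33,  a[3] = 39,  a[4] = 1,  a[5] = 23,  a[6] = 34,  a[7] = 19,  a[8] = 32,  a[9] = 18,  a[10] = 11,  a[11] = 28,  a[12] = 16,  a[13] = 10,  a[14] = 7,  a[15] = 26,  a[16] = 15,  a[17] = 30,  a[18] = 17,  a[19] = 31,  a[20] = 38,  a[21] = 21.
The sequence repeats with period 20.

20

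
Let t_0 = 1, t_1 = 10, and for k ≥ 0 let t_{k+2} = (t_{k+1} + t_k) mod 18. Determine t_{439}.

12

t_0 = 1, t_1 = 10, t_2 = 11, t_3 = 3, t_4 = 14, t_5 = 17, t_6 = 13, t_7 = 12, t_8 = 7, t_9 = 1, t_{10} = 8, t_{11} = 9, t_{12} = 17, t_{13} = 8, t_{14} = 7, t_{15} = 15, t_{16} = 4, t_{17} = 1, t_{18} = 5, t_{19} = 6, t_{20} = 11, t_{21} = 17, t_{22} = 10, t_{23} = 9, t_{24} = 1, t_{25} = 10.
Since (t_{24}, t_{25}) = (t_0, t_1) = (1, 10) (two consecutive terms determine the rest), the sequence is periodic with period 24.
(439 - 0) mod 24 = 7, so t_{439} = t_7 = 12.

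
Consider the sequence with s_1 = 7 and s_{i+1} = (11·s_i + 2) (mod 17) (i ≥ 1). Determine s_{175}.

0

Computing terms: s_1 = 7; s_2 = 11; s_3 = 4; s_4 = 12; s_5 = 15; s_6 = 14; s_7 = 3; s_8 = 1; s_9 = 13; s_{10} = 9; s_{11} = 16; s_{12} = 8; s_{13} = 5; s_{14} = 6; s_{15} = 0; s_{16} = 2; s_{17} = 7.
The sequence repeats with period 16.
So s_{175} = s_{1 + ((175-1) mod 16)} = s_{15} = 0.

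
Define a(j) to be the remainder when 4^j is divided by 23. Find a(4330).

8

Listing terms: a(0) = 1; a(1) = 4; a(2) = 16; a(3) = 18; a(4) = 3; a(5) = 12; a(6) = 2; a(7) = 8; a(8) = 9; a(9) = 13; a(10) = 6; a(11) = 1.
Since a(11) = a(0) = 1, the sequence is periodic with period 11.
So a(4330) = a(0 + ((4330-0) mod 11)) = a(7) = 8.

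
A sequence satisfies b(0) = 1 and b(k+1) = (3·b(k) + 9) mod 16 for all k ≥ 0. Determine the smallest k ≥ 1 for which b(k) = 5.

b(0) = 1,  b(1) = 12,  b(2) = 13,  b(3) = 0,  b(4) = 9,  b(5) = 4,  b(6) = 5,  b(7) = 8,  b(8) = 1.
Since b(8) = b(0) = 1, the sequence is periodic with period 8.
The value 5 first appears (with k ≥ 1) at b(6).

6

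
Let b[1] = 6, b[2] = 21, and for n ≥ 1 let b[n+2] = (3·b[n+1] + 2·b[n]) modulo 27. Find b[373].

Computing terms: b[1] = 6; b[2] = 21; b[3] = 21; b[4] = 24; b[5] = 6; b[6] = 12; b[7] = 21; b[8] = 6; b[9] = 6; b[10] = 3; b[11] = 21; b[12] = 15; b[13] = 6; b[14] = 21.
Since (b[13], b[14]) = (b[1], b[2]) = (6, 21) (two consecutive terms determine the rest), the sequence is periodic with period 12.
So b[373] = b[1 + ((373-1) mod 12)] = b[1] = 6.

6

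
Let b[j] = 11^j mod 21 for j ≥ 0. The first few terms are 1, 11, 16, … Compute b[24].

Listing terms: b[0] = 1; b[1] = 11; b[2] = 16; b[3] = 8; b[4] = 4; b[5] = 2; b[6] = 1.
The sequence repeats with period 6.
(24 - 0) mod 6 = 0, so b[24] = b[0] = 1.

1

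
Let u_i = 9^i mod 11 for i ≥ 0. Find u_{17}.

4

We have u_0 = 1; u_1 = 9; u_2 = 4; u_3 = 3; u_4 = 5; u_5 = 1.
The sequence repeats with period 5.
(17 - 0) mod 5 = 2, so u_{17} = u_2 = 4.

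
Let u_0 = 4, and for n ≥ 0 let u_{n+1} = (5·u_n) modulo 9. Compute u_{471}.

We have u_0 = 4, u_1 = 2, u_2 = 1, u_3 = 5, u_4 = 7, u_5 = 8, u_6 = 4.
The sequence repeats with period 6.
So u_{471} = u_{0 + ((471-0) mod 6)} = u_3 = 5.

5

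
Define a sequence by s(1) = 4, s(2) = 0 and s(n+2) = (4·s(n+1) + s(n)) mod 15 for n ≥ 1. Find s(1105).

Listing terms: s(1) = 4,  s(2) = 0,  s(3) = 4,  s(4) = 1,  s(5) = 8,  s(6) = 3,  s(7) = 5,  s(8) = 8,  s(9) = 7,  s(10) = 6,  s(11) = 1,  s(12) = 10,  s(13) = 11,  s(14) = 9,  s(15) = 2,  s(16) = 2,  s(17) = 10,  s(18) = 12,  s(19) = 13,  s(20) = 4,  s(21) = 14,  s(22) = 0,  s(23) = 14,  s(24) = 11,  s(25) = 13,  s(26) = 3,  s(27) = 10,  s(28) = 13,  s(29) = 2,  s(30) = 6,  s(31) = 11,  s(32) = 5,  s(33) = 1,  s(34) = 9,  s(35) = 7,  s(36) = 7,  s(37) = 5,  s(38) = 12,  s(39) = 8,  s(40) = 14,  s(41) = 4,  s(42) = 0.
Since (s(41), s(42)) = (s(1), s(2)) = (4, 0) (two consecutive terms determine the rest), the sequence is periodic with period 40.
(1105 - 1) mod 40 = 24, so s(1105) = s(25) = 13.

13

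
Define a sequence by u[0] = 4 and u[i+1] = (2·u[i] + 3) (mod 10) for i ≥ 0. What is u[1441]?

1

Computing terms: u[0] = 4; u[1] = 1; u[2] = 5; u[3] = 3; u[4] = 9; u[5] = 1.
Since u[5] = u[1] = 1, the sequence is eventually periodic: after a pre-period of length 1 it cycles with period 4.
For i ≥ 1, u[i] depends only on (i - 1) mod 4. (1441 - 1) mod 4 = 0, so u[1441] = u[1] = 1.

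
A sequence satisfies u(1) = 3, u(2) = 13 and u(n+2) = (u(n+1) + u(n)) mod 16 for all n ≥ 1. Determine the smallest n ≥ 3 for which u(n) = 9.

10

u(1) = 3; u(2) = 13; u(3) = 0; u(4) = 13; u(5) = 13; u(6) = 10; u(7) = 7; u(8) = 1; u(9) = 8; u(10) = 9; u(11) = 1; u(12) = 10; u(13) = 11; u(14) = 5; u(15) = 0; u(16) = 5; u(17) = 5; u(18) = 10; u(19) = 15; u(20) = 9; u(21) = 8; u(22) = 1; u(23) = 9; u(24) = 10; u(25) = 3; u(26) = 13.
The sequence repeats with period 24.
The value 9 first appears (with n ≥ 3) at u(10).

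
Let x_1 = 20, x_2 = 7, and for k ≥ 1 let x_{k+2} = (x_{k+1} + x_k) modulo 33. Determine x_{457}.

Computing terms: x_1 = 20; x_2 = 7; x_3 = 27; x_4 = 1; x_5 = 28; x_6 = 29; x_7 = 24; x_8 = 20; x_9 = 11; x_{10} = 31; x_{11} = 9; x_{12} = 7; x_{13} = 16; x_{14} = 23; x_{15} = 6; x_{16} = 29; x_{17} = 2; x_{18} = 31; x_{19} = 0; x_{20} = 31; x_{21} = 31; x_{22} = 29; x_{23} = 27; x_{24} = 23; x_{25} = 17; x_{26} = 7; x_{27} = 24; x_{28} = 31; x_{29} = 22; x_{30} = 20; x_{31} = 9; x_{32} = 29; x_{33} = 5; x_{34} = 1; x_{35} = 6; x_{36} = 7; x_{37} = 13; x_{38} = 20; x_{39} = 0; x_{40} = 20; x_{41} = 20; x_{42} = 7.
The sequence repeats with period 40.
(457 - 1) mod 40 = 16, so x_{457} = x_{17} = 2.

2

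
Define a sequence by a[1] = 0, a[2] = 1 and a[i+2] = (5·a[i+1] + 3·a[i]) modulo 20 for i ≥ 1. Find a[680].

17

a[1] = 0,  a[2] = 1,  a[3] = 5,  a[4] = 8,  a[5] = 15,  a[6] = 19,  a[7] = 0,  a[8] = 17,  a[9] = 5,  a[10] = 16,  a[11] = 15,  a[12] = 3,  a[13] = 0,  a[14] = 9,  a[15] = 5,  a[16] = 12,  a[17] = 15,  a[18] = 11,  a[19] = 0,  a[20] = 13,  a[21] = 5,  a[22] = 4,  a[23] = 15,  a[24] = 7,  a[25] = 0,  a[26] = 1.
Since (a[25], a[26]) = (a[1], a[2]) = (0, 1) (two consecutive terms determine the rest), the sequence is periodic with period 24.
(680 - 1) mod 24 = 7, so a[680] = a[8] = 17.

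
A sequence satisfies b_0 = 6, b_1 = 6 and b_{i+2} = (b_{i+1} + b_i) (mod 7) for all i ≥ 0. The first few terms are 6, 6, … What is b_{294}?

1

b_0 = 6; b_1 = 6; b_2 = 5; b_3 = 4; b_4 = 2; b_5 = 6; b_6 = 1; b_7 = 0; b_8 = 1; b_9 = 1; b_{10} = 2; b_{11} = 3; b_{12} = 5; b_{13} = 1; b_{14} = 6; b_{15} = 0; b_{16} = 6; b_{17} = 6.
The sequence repeats with period 16.
(294 - 0) mod 16 = 6, so b_{294} = b_6 = 1.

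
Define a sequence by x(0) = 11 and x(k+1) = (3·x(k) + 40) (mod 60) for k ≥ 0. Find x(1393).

x(0) = 11,  x(1) = 13,  x(2) = 19,  x(3) = 37,  x(4) = 31,  x(5) = 13.
Since x(5) = x(1) = 13, the sequence is eventually periodic: after a pre-period of length 1 it cycles with period 4.
For k ≥ 1, x(k) depends only on (k - 1) mod 4. (1393 - 1) mod 4 = 0, so x(1393) = x(1) = 13.

13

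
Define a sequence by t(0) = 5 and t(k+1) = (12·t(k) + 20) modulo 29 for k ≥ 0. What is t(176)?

Computing terms: t(0) = 5, t(1) = 22, t(2) = 23, t(3) = 6, t(4) = 5.
Since t(4) = t(0) = 5, the sequence is periodic with period 4.
So t(176) = t(0 + ((176-0) mod 4)) = t(0) = 5.

5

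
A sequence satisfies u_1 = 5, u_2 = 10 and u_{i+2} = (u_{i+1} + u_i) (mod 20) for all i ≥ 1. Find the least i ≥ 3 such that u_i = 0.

We have u_1 = 5,  u_2 = 10,  u_3 = 15,  u_4 = 5,  u_5 = 0,  u_6 = 5,  u_7 = 5,  u_8 = 10.
Since (u_7, u_8) = (u_1, u_2) = (5, 10) (two consecutive terms determine the rest), the sequence is periodic with period 6.
The value 0 first appears (with i ≥ 3) at u_5.

5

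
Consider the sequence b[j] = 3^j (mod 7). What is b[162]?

1

We have b[0] = 1; b[1] = 3; b[2] = 2; b[3] = 6; b[4] = 4; b[5] = 5; b[6] = 1.
Since b[6] = b[0] = 1, the sequence is periodic with period 6.
(162 - 0) mod 6 = 0, so b[162] = b[0] = 1.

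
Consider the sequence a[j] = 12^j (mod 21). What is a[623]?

3

We have a[1] = 12, a[2] = 18, a[3] = 6, a[4] = 9, a[5] = 3, a[6] = 15, a[7] = 12.
The sequence repeats with period 6.
So a[623] = a[1 + ((623-1) mod 6)] = a[5] = 3.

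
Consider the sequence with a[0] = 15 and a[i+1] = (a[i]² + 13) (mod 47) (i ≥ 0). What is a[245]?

Computing terms: a[0] = 15; a[1] = 3; a[2] = 22; a[3] = 27; a[4] = 37; a[5] = 19; a[6] = 45; a[7] = 17; a[8] = 20; a[9] = 37.
Since a[9] = a[4] = 37, the sequence is eventually periodic: after a pre-period of length 4 it cycles with period 5.
For i ≥ 4, a[i] depends only on (i - 4) mod 5. (245 - 4) mod 5 = 1, so a[245] = a[5] = 19.

19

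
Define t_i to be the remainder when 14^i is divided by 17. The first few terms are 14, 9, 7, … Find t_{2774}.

Computing terms: t_1 = 14,  t_2 = 9,  t_3 = 7,  t_4 = 13,  t_5 = 12,  t_6 = 15,  t_7 = 6,  t_8 = 16,  t_9 = 3,  t_{10} = 8,  t_{11} = 10,  t_{12} = 4,  t_{13} = 5,  t_{14} = 2,  t_{15} = 11,  t_{16} = 1,  t_{17} = 14.
The sequence repeats with period 16.
So t_{2774} = t_{1 + ((2774-1) mod 16)} = t_6 = 15.

15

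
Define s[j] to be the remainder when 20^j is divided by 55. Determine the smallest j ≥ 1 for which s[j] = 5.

4

Computing terms: s[0] = 1; s[1] = 20; s[2] = 15; s[3] = 25; s[4] = 5; s[5] = 45; s[6] = 20.
Since s[6] = s[1] = 20, the sequence is eventually periodic: after a pre-period of length 1 it cycles with period 5.
The value 5 first appears (with j ≥ 1) at s[4].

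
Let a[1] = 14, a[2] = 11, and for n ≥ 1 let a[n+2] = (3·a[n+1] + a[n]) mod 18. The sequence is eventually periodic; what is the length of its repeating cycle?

Computing terms: a[1] = 14, a[2] = 11, a[3] = 11, a[4] = 8, a[5] = 17, a[6] = 5, a[7] = 14, a[8] = 11.
The sequence repeats with period 6.

6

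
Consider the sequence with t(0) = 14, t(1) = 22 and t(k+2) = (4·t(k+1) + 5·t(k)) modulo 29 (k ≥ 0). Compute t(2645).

28

Listing terms: t(0) = 14,  t(1) = 22,  t(2) = 13,  t(3) = 17,  t(4) = 17,  t(5) = 8,  t(6) = 1,  t(7) = 15,  t(8) = 7,  t(9) = 16,  t(10) = 12,  t(11) = 12,  t(12) = 21,  t(13) = 28,  t(14) = 14,  t(15) = 22.
The sequence repeats with period 14.
So t(2645) = t(0 + ((2645-0) mod 14)) = t(13) = 28.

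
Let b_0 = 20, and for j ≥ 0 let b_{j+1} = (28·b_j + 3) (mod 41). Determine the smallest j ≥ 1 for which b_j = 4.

Listing terms: b_0 = 20, b_1 = 30, b_2 = 23, b_3 = 32, b_4 = 38, b_5 = 1, b_6 = 31, b_7 = 10, b_8 = 37, b_9 = 14, b_{10} = 26, b_{11} = 34, b_{12} = 12, b_{13} = 11, b_{14} = 24, b_{15} = 19, b_{16} = 2, b_{17} = 18, b_{18} = 15, b_{19} = 13, b_{20} = 39, b_{21} = 29, b_{22} = 36, b_{23} = 27, b_{24} = 21, b_{25} = 17, b_{26} = 28, b_{27} = 8, b_{28} = 22, b_{29} = 4, b_{30} = 33, b_{31} = 25, b_{32} = 6, b_{33} = 7, b_{34} = 35, b_{35} = 40, b_{36} = 16, b_{37} = 0, b_{38} = 3, b_{39} = 5, b_{40} = 20.
The sequence repeats with period 40.
The value 4 first appears (with j ≥ 1) at b_{29}.

29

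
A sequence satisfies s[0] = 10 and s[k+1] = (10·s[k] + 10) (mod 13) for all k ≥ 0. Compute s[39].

Listing terms: s[0] = 10; s[1] = 6; s[2] = 5; s[3] = 8; s[4] = 12; s[5] = 0; s[6] = 10.
Since s[6] = s[0] = 10, the sequence is periodic with period 6.
So s[39] = s[0 + ((39-0) mod 6)] = s[3] = 8.

8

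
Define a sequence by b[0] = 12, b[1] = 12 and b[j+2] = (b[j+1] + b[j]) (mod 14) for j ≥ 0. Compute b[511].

Computing terms: b[0] = 12; b[1] = 12; b[2] = 10; b[3] = 8; b[4] = 4; b[5] = 12; b[6] = 2; b[7] = 0; b[8] = 2; b[9] = 2; b[10] = 4; b[11] = 6; b[12] = 10; b[13] = 2; b[14] = 12; b[15] = 0; b[16] = 12; b[17] = 12.
Since (b[16], b[17]) = (b[0], b[1]) = (12, 12) (two consecutive terms determine the rest), the sequence is periodic with period 16.
(511 - 0) mod 16 = 15, so b[511] = b[15] = 0.

0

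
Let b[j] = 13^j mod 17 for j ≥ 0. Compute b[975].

4

We have b[0] = 1,  b[1] = 13,  b[2] = 16,  b[3] = 4,  b[4] = 1.
Since b[4] = b[0] = 1, the sequence is periodic with period 4.
So b[975] = b[0 + ((975-0) mod 4)] = b[3] = 4.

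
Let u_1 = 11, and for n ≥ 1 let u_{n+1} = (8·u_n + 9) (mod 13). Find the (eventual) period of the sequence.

Listing terms: u_1 = 11; u_2 = 6; u_3 = 5; u_4 = 10; u_5 = 11.
Since u_5 = u_1 = 11, the sequence is periodic with period 4.

4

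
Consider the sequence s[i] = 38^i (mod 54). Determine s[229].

We have s[0] = 1; s[1] = 38; s[2] = 40; s[3] = 8; s[4] = 34; s[5] = 50; s[6] = 10; s[7] = 2; s[8] = 22; s[9] = 26; s[10] = 16; s[11] = 14; s[12] = 46; s[13] = 20; s[14] = 4; s[15] = 44; s[16] = 52; s[17] = 32; s[18] = 28; s[19] = 38.
Since s[19] = s[1] = 38, the sequence is eventually periodic: after a pre-period of length 1 it cycles with period 18.
For i ≥ 1, s[i] depends only on (i - 1) mod 18. (229 - 1) mod 18 = 12, so s[229] = s[13] = 20.

20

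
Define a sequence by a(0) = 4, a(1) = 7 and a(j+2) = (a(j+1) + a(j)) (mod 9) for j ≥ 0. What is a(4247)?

Listing terms: a(0) = 4; a(1) = 7; a(2) = 2; a(3) = 0; a(4) = 2; a(5) = 2; a(6) = 4; a(7) = 6; a(8) = 1; a(9) = 7; a(10) = 8; a(11) = 6; a(12) = 5; a(13) = 2; a(14) = 7; a(15) = 0; a(16) = 7; a(17) = 7; a(18) = 5; a(19) = 3; a(20) = 8; a(21) = 2; a(22) = 1; a(23) = 3; a(24) = 4; a(25) = 7.
The sequence repeats with period 24.
(4247 - 0) mod 24 = 23, so a(4247) = a(23) = 3.

3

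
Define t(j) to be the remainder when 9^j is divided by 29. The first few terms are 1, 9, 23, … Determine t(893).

We have t(0) = 1,  t(1) = 9,  t(2) = 23,  t(3) = 4,  t(4) = 7,  t(5) = 5,  t(6) = 16,  t(7) = 28,  t(8) = 20,  t(9) = 6,  t(10) = 25,  t(11) = 22,  t(12) = 24,  t(13) = 13,  t(14) = 1.
The sequence repeats with period 14.
So t(893) = t(0 + ((893-0) mod 14)) = t(11) = 22.

22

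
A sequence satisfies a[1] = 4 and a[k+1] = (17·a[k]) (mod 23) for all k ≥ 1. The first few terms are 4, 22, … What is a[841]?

9

a[1] = 4; a[2] = 22; a[3] = 6; a[4] = 10; a[5] = 9; a[6] = 15; a[7] = 2; a[8] = 11; a[9] = 3; a[10] = 5; a[11] = 16; a[12] = 19; a[13] = 1; a[14] = 17; a[15] = 13; a[16] = 14; a[17] = 8; a[18] = 21; a[19] = 12; a[20] = 20; a[21] = 18; a[22] = 7; a[23] = 4.
The sequence repeats with period 22.
So a[841] = a[1 + ((841-1) mod 22)] = a[5] = 9.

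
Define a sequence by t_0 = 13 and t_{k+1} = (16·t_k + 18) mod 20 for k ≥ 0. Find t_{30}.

We have t_0 = 13, t_1 = 6, t_2 = 14, t_3 = 2, t_4 = 10, t_5 = 18, t_6 = 6.
Since t_6 = t_1 = 6, the sequence is eventually periodic: after a pre-period of length 1 it cycles with period 5.
For k ≥ 1, t_k depends only on (k - 1) mod 5. (30 - 1) mod 5 = 4, so t_{30} = t_5 = 18.

18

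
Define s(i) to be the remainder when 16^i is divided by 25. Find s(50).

1

We have s(0) = 1,  s(1) = 16,  s(2) = 6,  s(3) = 21,  s(4) = 11,  s(5) = 1.
Since s(5) = s(0) = 1, the sequence is periodic with period 5.
(50 - 0) mod 5 = 0, so s(50) = s(0) = 1.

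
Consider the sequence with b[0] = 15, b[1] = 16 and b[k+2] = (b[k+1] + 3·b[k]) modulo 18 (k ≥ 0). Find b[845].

b[0] = 15, b[1] = 16, b[2] = 7, b[3] = 1, b[4] = 4, b[5] = 7, b[6] = 1.
Since (b[5], b[6]) = (b[2], b[3]) = (7, 1) (two consecutive terms determine the rest), the sequence is eventually periodic: after a pre-period of length 2 it cycles with period 3.
For k ≥ 2, b[k] depends only on (k - 2) mod 3. (845 - 2) mod 3 = 0, so b[845] = b[2] = 7.

7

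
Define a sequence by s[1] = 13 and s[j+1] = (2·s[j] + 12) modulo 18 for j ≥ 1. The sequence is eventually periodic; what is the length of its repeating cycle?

We have s[1] = 13,  s[2] = 2,  s[3] = 16,  s[4] = 8,  s[5] = 10,  s[6] = 14,  s[7] = 4,  s[8] = 2.
Since s[8] = s[2] = 2, the sequence is eventually periodic: after a pre-period of length 1 it cycles with period 6.

6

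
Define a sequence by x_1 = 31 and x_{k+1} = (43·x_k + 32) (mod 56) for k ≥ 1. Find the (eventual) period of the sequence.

14

x_1 = 31,  x_2 = 21,  x_3 = 39,  x_4 = 29,  x_5 = 47,  x_6 = 37,  x_7 = 55,  x_8 = 45,  x_9 = 7,  x_{10} = 53,  x_{11} = 15,  x_{12} = 5,  x_{13} = 23,  x_{14} = 13,  x_{15} = 31.
Since x_{15} = x_1 = 31, the sequence is periodic with period 14.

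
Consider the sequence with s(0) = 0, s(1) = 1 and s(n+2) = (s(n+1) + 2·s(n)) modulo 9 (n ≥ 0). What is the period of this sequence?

18

Listing terms: s(0) = 0,  s(1) = 1,  s(2) = 1,  s(3) = 3,  s(4) = 5,  s(5) = 2,  s(6) = 3,  s(7) = 7,  s(8) = 4,  s(9) = 0,  s(10) = 8,  s(11) = 8,  s(12) = 6,  s(13) = 4,  s(14) = 7,  s(15) = 6,  s(16) = 2,  s(17) = 5,  s(18) = 0,  s(19) = 1.
The sequence repeats with period 18.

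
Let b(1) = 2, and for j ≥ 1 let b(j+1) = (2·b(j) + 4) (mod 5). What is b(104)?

We have b(1) = 2,  b(2) = 3,  b(3) = 0,  b(4) = 4,  b(5) = 2.
Since b(5) = b(1) = 2, the sequence is periodic with period 4.
So b(104) = b(1 + ((104-1) mod 4)) = b(4) = 4.

4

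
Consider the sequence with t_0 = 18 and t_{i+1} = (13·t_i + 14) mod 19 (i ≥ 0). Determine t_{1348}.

We have t_0 = 18; t_1 = 1; t_2 = 8; t_3 = 4; t_4 = 9; t_5 = 17; t_6 = 7; t_7 = 10; t_8 = 11; t_9 = 5; t_{10} = 3; t_{11} = 15; t_{12} = 0; t_{13} = 14; t_{14} = 6; t_{15} = 16; t_{16} = 13; t_{17} = 12; t_{18} = 18.
Since t_{18} = t_0 = 18, the sequence is periodic with period 18.
So t_{1348} = t_{0 + ((1348-0) mod 18)} = t_{16} = 13.

13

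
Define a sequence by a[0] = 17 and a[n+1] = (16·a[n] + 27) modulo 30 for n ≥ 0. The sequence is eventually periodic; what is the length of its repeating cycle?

Listing terms: a[0] = 17; a[1] = 29; a[2] = 11; a[3] = 23; a[4] = 5; a[5] = 17.
The sequence repeats with period 5.

5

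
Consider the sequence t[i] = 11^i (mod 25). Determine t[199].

16

t[0] = 1; t[1] = 11; t[2] = 21; t[3] = 6; t[4] = 16; t[5] = 1.
Since t[5] = t[0] = 1, the sequence is periodic with period 5.
So t[199] = t[0 + ((199-0) mod 5)] = t[4] = 16.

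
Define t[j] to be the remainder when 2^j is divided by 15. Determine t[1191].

8

Computing terms: t[0] = 1, t[1] = 2, t[2] = 4, t[3] = 8, t[4] = 1.
The sequence repeats with period 4.
(1191 - 0) mod 4 = 3, so t[1191] = t[3] = 8.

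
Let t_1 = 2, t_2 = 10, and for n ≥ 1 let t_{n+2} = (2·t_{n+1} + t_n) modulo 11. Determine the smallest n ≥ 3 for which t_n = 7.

t_1 = 2,  t_2 = 10,  t_3 = 0,  t_4 = 10,  t_5 = 9,  t_6 = 6,  t_7 = 10,  t_8 = 4,  t_9 = 7,  t_{10} = 7,  t_{11} = 10,  t_{12} = 5,  t_{13} = 9,  t_{14} = 1,  t_{15} = 0,  t_{16} = 1,  t_{17} = 2,  t_{18} = 5,  t_{19} = 1,  t_{20} = 7,  t_{21} = 4,  t_{22} = 4,  t_{23} = 1,  t_{24} = 6,  t_{25} = 2,  t_{26} = 10.
Since (t_{25}, t_{26}) = (t_1, t_2) = (2, 10) (two consecutive terms determine the rest), the sequence is periodic with period 24.
The value 7 first appears (with n ≥ 3) at t_9.

9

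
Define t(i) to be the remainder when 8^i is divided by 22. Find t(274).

t(0) = 1,  t(1) = 8,  t(2) = 20,  t(3) = 6,  t(4) = 4,  t(5) = 10,  t(6) = 14,  t(7) = 2,  t(8) = 16,  t(9) = 18,  t(10) = 12,  t(11) = 8.
Since t(11) = t(1) = 8, the sequence is eventually periodic: after a pre-period of length 1 it cycles with period 10.
For i ≥ 1, t(i) depends only on (i - 1) mod 10. (274 - 1) mod 10 = 3, so t(274) = t(4) = 4.

4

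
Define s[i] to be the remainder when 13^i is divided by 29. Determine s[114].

Computing terms: s[0] = 1,  s[1] = 13,  s[2] = 24,  s[3] = 22,  s[4] = 25,  s[5] = 6,  s[6] = 20,  s[7] = 28,  s[8] = 16,  s[9] = 5,  s[10] = 7,  s[11] = 4,  s[12] = 23,  s[13] = 9,  s[14] = 1.
The sequence repeats with period 14.
(114 - 0) mod 14 = 2, so s[114] = s[2] = 24.

24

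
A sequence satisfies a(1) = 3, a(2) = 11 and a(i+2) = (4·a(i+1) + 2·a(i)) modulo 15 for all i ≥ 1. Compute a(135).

We have a(1) = 3; a(2) = 11; a(3) = 5; a(4) = 12; a(5) = 13; a(6) = 1; a(7) = 0; a(8) = 2; a(9) = 8; a(10) = 6; a(11) = 10; a(12) = 7; a(13) = 3; a(14) = 11.
Since (a(13), a(14)) = (a(1), a(2)) = (3, 11) (two consecutive terms determine the rest), the sequence is periodic with period 12.
(135 - 1) mod 12 = 2, so a(135) = a(3) = 5.

5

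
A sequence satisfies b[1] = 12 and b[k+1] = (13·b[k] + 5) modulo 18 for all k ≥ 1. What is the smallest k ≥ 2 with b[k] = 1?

12

b[1] = 12, b[2] = 17, b[3] = 10, b[4] = 9, b[5] = 14, b[6] = 7, b[7] = 6, b[8] = 11, b[9] = 4, b[10] = 3, b[11] = 8, b[12] = 1, b[13] = 0, b[14] = 5, b[15] = 16, b[16] = 15, b[17] = 2, b[18] = 13, b[19] = 12.
Since b[19] = b[1] = 12, the sequence is periodic with period 18.
The value 1 first appears (with k ≥ 2) at b[12].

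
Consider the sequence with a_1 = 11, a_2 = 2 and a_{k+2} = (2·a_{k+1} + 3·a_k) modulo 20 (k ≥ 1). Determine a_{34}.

Listing terms: a_1 = 11,  a_2 = 2,  a_3 = 17,  a_4 = 0,  a_5 = 11,  a_6 = 2.
Since (a_5, a_6) = (a_1, a_2) = (11, 2) (two consecutive terms determine the rest), the sequence is periodic with period 4.
So a_{34} = a_{1 + ((34-1) mod 4)} = a_2 = 2.

2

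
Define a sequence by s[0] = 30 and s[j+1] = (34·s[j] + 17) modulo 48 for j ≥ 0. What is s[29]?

s[0] = 30, s[1] = 29, s[2] = 43, s[3] = 39, s[4] = 47, s[5] = 31, s[6] = 15, s[7] = 47.
Since s[7] = s[4] = 47, the sequence is eventually periodic: after a pre-period of length 4 it cycles with period 3.
For j ≥ 4, s[j] depends only on (j - 4) mod 3. (29 - 4) mod 3 = 1, so s[29] = s[5] = 31.

31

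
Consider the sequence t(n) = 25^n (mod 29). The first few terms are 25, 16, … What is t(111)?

7

t(1) = 25, t(2) = 16, t(3) = 23, t(4) = 24, t(5) = 20, t(6) = 7, t(7) = 1, t(8) = 25.
Since t(8) = t(1) = 25, the sequence is periodic with period 7.
(111 - 1) mod 7 = 5, so t(111) = t(6) = 7.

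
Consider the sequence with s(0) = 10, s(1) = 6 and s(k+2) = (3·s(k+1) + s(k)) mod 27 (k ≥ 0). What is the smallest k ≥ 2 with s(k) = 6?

Listing terms: s(0) = 10; s(1) = 6; s(2) = 1; s(3) = 9; s(4) = 1; s(5) = 12; s(6) = 10; s(7) = 15; s(8) = 1; s(9) = 18; s(10) = 1; s(11) = 21; s(12) = 10; s(13) = 24; s(14) = 1; s(15) = 0; s(16) = 1; s(17) = 3; s(18) = 10; s(19) = 6.
Since (s(18), s(19)) = (s(0), s(1)) = (10, 6) (two consecutive terms determine the rest), the sequence is periodic with period 18.
The value 6 next appears (with k ≥ 2) at s(19).

19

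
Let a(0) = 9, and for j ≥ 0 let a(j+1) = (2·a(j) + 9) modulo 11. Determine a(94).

We have a(0) = 9, a(1) = 5, a(2) = 8, a(3) = 3, a(4) = 4, a(5) = 6, a(6) = 10, a(7) = 7, a(8) = 1, a(9) = 0, a(10) = 9.
Since a(10) = a(0) = 9, the sequence is periodic with period 10.
So a(94) = a(0 + ((94-0) mod 10)) = a(4) = 4.

4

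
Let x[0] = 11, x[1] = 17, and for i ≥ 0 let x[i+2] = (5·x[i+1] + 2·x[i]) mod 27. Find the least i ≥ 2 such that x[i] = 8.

4

x[0] = 11; x[1] = 17; x[2] = 26; x[3] = 2; x[4] = 8; x[5] = 17; x[6] = 20; x[7] = 26; x[8] = 8; x[9] = 11; x[10] = 17.
The sequence repeats with period 9.
The value 8 first appears (with i ≥ 2) at x[4].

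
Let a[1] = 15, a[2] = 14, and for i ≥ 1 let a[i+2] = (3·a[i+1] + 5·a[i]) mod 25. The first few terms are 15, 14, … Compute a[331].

Listing terms: a[1] = 15, a[2] = 14, a[3] = 17, a[4] = 21, a[5] = 23, a[6] = 24, a[7] = 12, a[8] = 6, a[9] = 3, a[10] = 14, a[11] = 7, a[12] = 16, a[13] = 8, a[14] = 4, a[15] = 2, a[16] = 1, a[17] = 13, a[18] = 19, a[19] = 22, a[20] = 11, a[21] = 18, a[22] = 9, a[23] = 17, a[24] = 21.
Since (a[23], a[24]) = (a[3], a[4]) = (17, 21) (two consecutive terms determine the rest), the sequence is eventually periodic: after a pre-period of length 2 it cycles with period 20.
For i ≥ 3, a[i] depends only on (i - 3) mod 20. (331 - 3) mod 20 = 8, so a[331] = a[11] = 7.

7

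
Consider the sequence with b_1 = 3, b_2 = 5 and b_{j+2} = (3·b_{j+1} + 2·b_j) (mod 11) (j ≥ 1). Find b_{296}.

9

We have b_1 = 3; b_2 = 5; b_3 = 10; b_4 = 7; b_5 = 8; b_6 = 5; b_7 = 9; b_8 = 4; b_9 = 8; b_{10} = 10; b_{11} = 2; b_{12} = 4; b_{13} = 5; b_{14} = 1; b_{15} = 2; b_{16} = 8; b_{17} = 6; b_{18} = 1; b_{19} = 4; b_{20} = 3; b_{21} = 6; b_{22} = 2; b_{23} = 7; b_{24} = 3; b_{25} = 1; b_{26} = 9; b_{27} = 7; b_{28} = 6; b_{29} = 10; b_{30} = 9; b_{31} = 3; b_{32} = 5.
The sequence repeats with period 30.
(296 - 1) mod 30 = 25, so b_{296} = b_{26} = 9.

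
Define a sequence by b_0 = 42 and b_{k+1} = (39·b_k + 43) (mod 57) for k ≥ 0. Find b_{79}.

Listing terms: b_0 = 42,  b_1 = 28,  b_2 = 52,  b_3 = 19,  b_4 = 43,  b_5 = 10,  b_6 = 34,  b_7 = 1,  b_8 = 25,  b_9 = 49,  b_{10} = 16,  b_{11} = 40,  b_{12} = 7,  b_{13} = 31,  b_{14} = 55,  b_{15} = 22,  b_{16} = 46,  b_{17} = 13,  b_{18} = 37,  b_{19} = 4,  b_{20} = 28.
Since b_{20} = b_1 = 28, the sequence is eventually periodic: after a pre-period of length 1 it cycles with period 19.
For k ≥ 1, b_k depends only on (k - 1) mod 19. (79 - 1) mod 19 = 2, so b_{79} = b_3 = 19.

19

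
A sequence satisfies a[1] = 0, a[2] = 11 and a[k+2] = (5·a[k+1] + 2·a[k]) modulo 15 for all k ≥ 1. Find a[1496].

We have a[1] = 0; a[2] = 11; a[3] = 10; a[4] = 12; a[5] = 5; a[6] = 4; a[7] = 0; a[8] = 8; a[9] = 10; a[10] = 6; a[11] = 5; a[12] = 7; a[13] = 0; a[14] = 14; a[15] = 10; a[16] = 3; a[17] = 5; a[18] = 1; a[19] = 0; a[20] = 2; a[21] = 10; a[22] = 9; a[23] = 5; a[24] = 13; a[25] = 0; a[26] = 11.
The sequence repeats with period 24.
(1496 - 1) mod 24 = 7, so a[1496] = a[8] = 8.

8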